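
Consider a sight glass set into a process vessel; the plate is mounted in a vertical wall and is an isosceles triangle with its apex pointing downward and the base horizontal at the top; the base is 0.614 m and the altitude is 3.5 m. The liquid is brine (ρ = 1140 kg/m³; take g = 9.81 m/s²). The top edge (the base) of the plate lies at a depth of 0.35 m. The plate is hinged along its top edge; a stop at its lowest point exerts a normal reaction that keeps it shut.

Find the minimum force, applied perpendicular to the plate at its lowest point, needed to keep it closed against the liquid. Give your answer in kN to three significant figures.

γ = ρg = 1140 × 9.81 / 1000 = 11.1834 kN/m³.
With the apex down, the centroid sits h/3 = 3.5/3 = 1.16667 m below the base (the top edge), so the centroid depth is h_c = 0.35 + 1.16667 = 1.51667 m.
A = ½ × 0.614 × 3.5 = 1.0745 m².
Resultant F = γ·h_c·A = 11.1834 × 1.51667 × 1.0745 = 18.2252 kN.
I_c = b·h³/36 = 0.614 × 3.5³/36 = 0.731257 m⁴.
Centre of pressure: y_p = y_c + I_c/(y_c·A) = 1.51667 + 0.731257/(1.51667 × 1.0745) = 1.51667 + 0.448717 = 1.96539 m along the plane.
The resultant acts 1.16667 + 0.448717 = 1.61539 m (along the plate) below the hinge at the top edge, so the moment about the hinge is M = F × 1.61539 = 18.2252 × 1.61539 = 29.4408 kN·m.
A normal force at the bottom, 3.5 m from the hinge, must supply this moment: P = 29.4408/3.5 = 8.41166 kN.

P ≈ 8.41 kN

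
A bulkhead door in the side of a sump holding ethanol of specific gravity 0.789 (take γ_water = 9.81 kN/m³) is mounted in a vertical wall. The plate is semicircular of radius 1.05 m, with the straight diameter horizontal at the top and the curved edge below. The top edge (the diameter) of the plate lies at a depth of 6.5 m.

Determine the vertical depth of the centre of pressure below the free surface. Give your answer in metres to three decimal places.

γ = 0.789 × 9.81 = 7.74009 kN/m³.
The centroid of a semicircle lies 4r/(3π) = 0.445634 m from the diameter, here below the top edge, so the centroid depth is h_c = 6.5 + 0.445634 = 6.94563 m.
A = πr²/2 = π × 1.05²/2 = 1.7318 m².
Resultant F = γ·h_c·A = 7.74009 × 6.94563 × 1.7318 = 93.1012 kN.
I_c = (π/8 − 8/(9π))·r⁴ = 0.109757 × 1.05⁴ = 0.13341 m⁴.
Centre of pressure: y_p = y_c + I_c/(y_c·A) = 6.94563 + 0.13341/(6.94563 × 1.7318) = 6.94563 + 0.0110912 = 6.95672 m along the plane.

h_p = 6.957 m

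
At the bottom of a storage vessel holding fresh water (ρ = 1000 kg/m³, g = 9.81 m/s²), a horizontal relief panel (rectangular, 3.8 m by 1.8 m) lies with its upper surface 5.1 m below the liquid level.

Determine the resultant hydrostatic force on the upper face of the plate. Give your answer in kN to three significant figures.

F ≈ 342 kN

γ = ρg = 1000 × 9.81 = 9810 N/m³ = 9.81 kN/m³.
The plate is horizontal, so pressure is uniform at p = γ·h = 9.81 × 5.1 = 50.031 kN/m².
A = 3.8 × 1.8 = 6.84 m².
F = p·A = 50.031 × 6.84 = 342.212 kN.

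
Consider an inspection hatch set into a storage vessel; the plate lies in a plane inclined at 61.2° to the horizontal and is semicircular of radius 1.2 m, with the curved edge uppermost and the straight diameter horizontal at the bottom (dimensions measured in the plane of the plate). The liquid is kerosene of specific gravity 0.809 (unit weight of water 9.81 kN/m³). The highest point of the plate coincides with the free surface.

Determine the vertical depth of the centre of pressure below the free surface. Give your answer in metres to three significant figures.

γ = 0.809 × 9.81 = 7.93629 kN/m³.
Let θ = 61.2° be the plate's angle to the horizontal; measure y along the incline from where the plane meets the free surface. Vertical depth h = y·sinθ with sinθ = 0.876307.
The centroid lies 4r/(3π) = 0.509296 m above the diameter, so r − 4r/(3π) = 1.2 − 0.509296 = 0.690704 m below the topmost point, so y_c = 0.690704 m and h_c = 0.690704 × 0.876307 = 0.605269 m.
A = πr²/2 = π × 1.2²/2 = 2.26195 m².
Resultant F = γ·h_c·A = 7.93629 × 0.605269 × 2.26195 = 10.8655 kN.
I_c = (π/8 − 8/(9π))·r⁴ = 0.109757 × 1.2⁴ = 0.227592 m⁴.
Centre of pressure: y_p = y_c + I_c/(y_c·A) = 0.690704 + 0.227592/(0.690704 × 2.26195) = 0.690704 + 0.145674 = 0.836378 m along the plane.
Vertically, h_p = y_p·sinθ = 0.836378 × 0.876307 = 0.732924 m.

h_p = 0.733 m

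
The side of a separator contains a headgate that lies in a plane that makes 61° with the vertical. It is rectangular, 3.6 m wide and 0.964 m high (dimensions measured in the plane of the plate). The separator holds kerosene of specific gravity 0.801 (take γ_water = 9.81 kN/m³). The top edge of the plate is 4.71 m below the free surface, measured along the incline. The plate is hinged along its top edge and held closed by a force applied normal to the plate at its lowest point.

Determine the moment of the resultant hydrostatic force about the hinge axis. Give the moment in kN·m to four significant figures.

M ≈ 34.11 kN·m

γ = 0.801 × 9.81 = 7.85781 kN/m³.
The plate makes 61° with the vertical, i.e. θ = 90° − 61° = 29° to the horizontal. Measuring y along the incline from the free-surface line, vertical depth h = y·sinθ with sinθ = 0.484810.
The centroid lies 0.964/2 = 0.482 m below the top edge, so y_c = 4.71 + 0.482 = 5.192 m and h_c = 5.192 × 0.484810 = 2.51713 m.
A = 3.6 × 0.964 = 3.4704 m².
Resultant F = γ·h_c·A = 7.85781 × 2.51713 × 3.4704 = 68.6415 kN.
I_c = b·h³/12 = 3.6 × 0.964³/12 = 0.268752 m⁴.
Centre of pressure: y_p = y_c + I_c/(y_c·A) = 5.192 + 0.268752/(5.192 × 3.4704) = 5.192 + 0.0149155 = 5.20692 m along the plane.
The resultant acts 0.482 + 0.0149155 = 0.496916 m (along the plate) below the hinge at the top edge, so the moment about the hinge is M = F × 0.496916 = 68.6415 × 0.496916 = 34.1091 kN·m.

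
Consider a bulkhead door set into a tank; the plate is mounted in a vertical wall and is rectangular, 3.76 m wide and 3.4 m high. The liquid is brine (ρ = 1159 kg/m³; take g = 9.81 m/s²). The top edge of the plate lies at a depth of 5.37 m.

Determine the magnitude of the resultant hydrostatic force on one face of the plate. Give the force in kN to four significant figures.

F ≈ 1028 kN

γ = ρg = 1159 × 9.81 / 1000 = 11.36979 kN/m³.
The centroid lies 3.4/2 = 1.7 m below the top edge, so the centroid depth is h_c = 5.37 + 1.7 = 7.07 m.
A = 3.76 × 3.4 = 12.784 m².
Resultant F = γ·h_c·A = 11.36979 × 7.07 × 12.784 = 1027.63 kN.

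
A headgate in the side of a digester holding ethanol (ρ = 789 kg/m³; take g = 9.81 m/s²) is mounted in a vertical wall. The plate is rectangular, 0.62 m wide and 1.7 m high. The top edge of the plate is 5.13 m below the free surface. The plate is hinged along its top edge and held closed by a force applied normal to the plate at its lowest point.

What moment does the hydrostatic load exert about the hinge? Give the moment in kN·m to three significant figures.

M ≈ 43.4 kN·m

γ = ρg = 789 × 9.81 / 1000 = 7.74009 kN/m³.
The centroid lies 1.7/2 = 0.85 m below the top edge, so the centroid depth is h_c = 5.13 + 0.85 = 5.98 m.
A = 0.62 × 1.7 = 1.054 m².
Resultant F = γ·h_c·A = 7.74009 × 5.98 × 1.054 = 48.7852 kN.
I_c = b·h³/12 = 0.62 × 1.7³/12 = 0.253838 m⁴.
Centre of pressure: y_p = y_c + I_c/(y_c·A) = 5.98 + 0.253838/(5.98 × 1.054) = 5.98 + 0.0402731 = 6.02027 m along the plane.
The resultant acts 0.85 + 0.0402731 = 0.890273 m (along the plate) below the hinge at the top edge, so the moment about the hinge is M = F × 0.890273 = 48.7852 × 0.890273 = 43.4321 kN·m.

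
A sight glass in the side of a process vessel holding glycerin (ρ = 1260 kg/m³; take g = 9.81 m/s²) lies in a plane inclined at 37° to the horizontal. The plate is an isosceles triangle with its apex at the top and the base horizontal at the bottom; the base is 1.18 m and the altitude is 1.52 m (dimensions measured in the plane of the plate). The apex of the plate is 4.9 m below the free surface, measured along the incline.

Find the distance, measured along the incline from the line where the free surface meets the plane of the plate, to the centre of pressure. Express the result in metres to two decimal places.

γ = ρg = 1260 × 9.81 / 1000 = 12.3606 kN/m³.
Let θ = 37° be the plate's angle to the horizontal; measure y along the incline from where the plane meets the free surface. Vertical depth h = y·sinθ with sinθ = 0.601815.
With the apex up, the centroid sits 2h/3 = 2 × 1.52/3 = 1.01333 m below the apex, so y_c = 4.9 + 1.01333 = 5.91333 m and h_c = 5.91333 × 0.601815 = 3.55873 m.
A = ½ × 1.18 × 1.52 = 0.8968 m².
Resultant F = γ·h_c·A = 12.3606 × 3.55873 × 0.8968 = 39.4485 kN.
I_c = b·h³/36 = 1.18 × 1.52³/36 = 0.115109 m⁴.
Centre of pressure: y_p = y_c + I_c/(y_c·A) = 5.91333 + 0.115109/(5.91333 × 0.8968) = 5.91333 + 0.0217061 = 5.93504 m along the plane.

y_p = 5.94 m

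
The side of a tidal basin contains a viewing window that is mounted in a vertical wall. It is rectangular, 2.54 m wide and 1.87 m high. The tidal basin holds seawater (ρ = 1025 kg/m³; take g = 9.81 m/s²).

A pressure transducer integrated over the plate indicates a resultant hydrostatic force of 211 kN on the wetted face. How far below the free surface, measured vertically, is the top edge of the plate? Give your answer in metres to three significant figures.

γ = ρg = 1025 × 9.81 / 1000 = 10.05525 kN/m³.
A = 2.54 × 1.87 = 4.7498 m².
From F = γ·h_c·A, the centroid depth is h_c = 211/(10.05525 × 4.7498) = 4.41788 m.
The centroid lies 1.87/2 = 0.935 m below the top edge, so the top edge sits at h_top = 4.41788 − 0.935 = 3.48288 m below the surface.

d_top ≈ 3.48 m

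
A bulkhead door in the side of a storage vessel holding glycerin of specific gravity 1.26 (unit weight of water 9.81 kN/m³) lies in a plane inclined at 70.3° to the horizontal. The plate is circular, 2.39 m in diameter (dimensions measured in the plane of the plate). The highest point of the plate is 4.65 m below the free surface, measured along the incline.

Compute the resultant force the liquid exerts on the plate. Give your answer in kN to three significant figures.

γ = 1.26 × 9.81 = 12.3606 kN/m³.
Let θ = 70.3° be the plate's angle to the horizontal; measure y along the incline from where the plane meets the free surface. Vertical depth h = y·sinθ with sinθ = 0.941471.
The centroid is at the centre, 1.195 m below the top of the plate, so y_c = 4.65 + 1.195 = 5.845 m and h_c = 5.845 × 0.941471 = 5.5029 m.
A = π(1.195)² = 4.48627 m².
Resultant F = γ·h_c·A = 12.3606 × 5.5029 × 4.48627 = 305.152 kN.

F ≈ 305 kN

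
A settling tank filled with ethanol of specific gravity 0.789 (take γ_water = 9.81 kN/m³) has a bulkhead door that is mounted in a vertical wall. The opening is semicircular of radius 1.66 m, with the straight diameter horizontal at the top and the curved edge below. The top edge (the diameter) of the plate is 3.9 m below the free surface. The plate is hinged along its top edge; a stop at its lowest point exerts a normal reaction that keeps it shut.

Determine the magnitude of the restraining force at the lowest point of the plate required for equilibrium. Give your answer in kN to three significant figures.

P ≈ 69.4 kN

γ = 0.789 × 9.81 = 7.74009 kN/m³.
The centroid of a semicircle lies 4r/(3π) = 0.704526 m from the diameter, here below the top edge, so the centroid depth is h_c = 3.9 + 0.704526 = 4.60453 m.
A = πr²/2 = π × 1.66²/2 = 4.32849 m².
Resultant F = γ·h_c·A = 7.74009 × 4.60453 × 4.32849 = 154.265 kN.
I_c = (π/8 − 8/(9π))·r⁴ = 0.109757 × 1.66⁴ = 0.833421 m⁴.
Centre of pressure: y_p = y_c + I_c/(y_c·A) = 4.60453 + 0.833421/(4.60453 × 4.32849) = 4.60453 + 0.041816 = 4.64635 m along the plane.
The resultant acts 0.704526 + 0.041816 = 0.746342 m (along the plate) below the hinge at the top edge, so the moment about the hinge is M = F × 0.746342 = 154.265 × 0.746342 = 115.134 kN·m.
A normal force at the bottom, 1.66 m from the hinge, must supply this moment: P = 115.134/1.66 = 69.3578 kN.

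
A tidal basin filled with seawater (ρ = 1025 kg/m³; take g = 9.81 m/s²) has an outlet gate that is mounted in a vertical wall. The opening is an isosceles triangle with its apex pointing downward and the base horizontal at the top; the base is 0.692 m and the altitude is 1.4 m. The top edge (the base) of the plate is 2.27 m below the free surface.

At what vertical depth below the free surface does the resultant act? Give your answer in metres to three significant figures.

h_p = 2.78 m

γ = ρg = 1025 × 9.81 / 1000 = 10.05525 kN/m³.
With the apex down, the centroid sits h/3 = 1.4/3 = 0.466667 m below the base (the top edge), so the centroid depth is h_c = 2.27 + 0.466667 = 2.73667 m.
A = ½ × 0.692 × 1.4 = 0.4844 m².
Resultant F = γ·h_c·A = 10.05525 × 2.73667 × 0.4844 = 13.3297 kN.
I_c = b·h³/36 = 0.692 × 1.4³/36 = 0.0527458 m⁴.
Centre of pressure: y_p = y_c + I_c/(y_c·A) = 2.73667 + 0.0527458/(2.73667 × 0.4844) = 2.73667 + 0.0397888 = 2.77646 m along the plane.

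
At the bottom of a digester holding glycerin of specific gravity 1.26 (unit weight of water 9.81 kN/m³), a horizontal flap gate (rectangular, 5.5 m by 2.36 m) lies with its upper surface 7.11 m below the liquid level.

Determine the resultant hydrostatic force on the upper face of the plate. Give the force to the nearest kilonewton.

γ = 1.26 × 9.81 = 12.3606 kN/m³.
The plate is horizontal, so pressure is uniform at p = γ·h = 12.3606 × 7.11 = 87.8839 kN/m².
A = 5.5 × 2.36 = 12.98 m².
F = p·A = 87.8839 × 12.98 = 1140.73 kN.

F ≈ 1141 kN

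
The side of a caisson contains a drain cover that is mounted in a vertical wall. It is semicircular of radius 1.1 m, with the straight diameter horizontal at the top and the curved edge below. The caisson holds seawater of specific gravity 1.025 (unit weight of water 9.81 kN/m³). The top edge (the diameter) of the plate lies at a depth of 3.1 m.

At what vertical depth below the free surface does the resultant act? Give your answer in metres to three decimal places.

γ = 1.025 × 9.81 = 10.05525 kN/m³.
The centroid of a semicircle lies 4r/(3π) = 0.466854 m from the diameter, here below the top edge, so the centroid depth is h_c = 3.1 + 0.466854 = 3.56685 m.
A = πr²/2 = π × 1.1²/2 = 1.90066 m².
Resultant F = γ·h_c·A = 10.05525 × 3.56685 × 1.90066 = 68.1683 kN.
I_c = (π/8 − 8/(9π))·r⁴ = 0.109757 × 1.1⁴ = 0.160695 m⁴.
Centre of pressure: y_p = y_c + I_c/(y_c·A) = 3.56685 + 0.160695/(3.56685 × 1.90066) = 3.56685 + 0.0237035 = 3.59055 m along the plane.

h_p = 3.591 m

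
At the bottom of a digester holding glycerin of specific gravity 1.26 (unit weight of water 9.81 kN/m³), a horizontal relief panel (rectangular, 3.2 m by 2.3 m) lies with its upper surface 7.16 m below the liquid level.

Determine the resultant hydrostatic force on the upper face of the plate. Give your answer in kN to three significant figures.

γ = 1.26 × 9.81 = 12.3606 kN/m³.
The plate is horizontal, so pressure is uniform at p = γ·h = 12.3606 × 7.16 = 88.5019 kN/m².
A = 3.2 × 2.3 = 7.36 m².
F = p·A = 88.5019 × 7.36 = 651.374 kN.

F ≈ 651 kN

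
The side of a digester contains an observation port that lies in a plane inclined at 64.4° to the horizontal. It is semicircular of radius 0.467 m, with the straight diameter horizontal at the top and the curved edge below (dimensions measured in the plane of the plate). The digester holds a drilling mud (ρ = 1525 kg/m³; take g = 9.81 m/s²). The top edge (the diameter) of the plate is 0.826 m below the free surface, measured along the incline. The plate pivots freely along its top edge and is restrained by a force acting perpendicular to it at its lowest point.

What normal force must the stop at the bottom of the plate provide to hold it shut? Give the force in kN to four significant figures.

γ = ρg = 1525 × 9.81 / 1000 = 14.96025 kN/m³.
Let θ = 64.4° be the plate's angle to the horizontal; measure y along the incline from where the plane meets the free surface. Vertical depth h = y·sinθ with sinθ = 0.901833.
The centroid of a semicircle lies 4r/(3π) = 0.198201 m from the diameter, here below the top edge, so y_c = 0.826 + 0.198201 = 1.0242 m and h_c = 1.0242 × 0.901833 = 0.923657 m.
A = πr²/2 = π × 0.467²/2 = 0.342573 m².
Resultant F = γ·h_c·A = 14.96025 × 0.923657 × 0.342573 = 4.73372 kN.
I_c = (π/8 − 8/(9π))·r⁴ = 0.109757 × 0.467⁴ = 0.00522035 m⁴.
Centre of pressure: y_p = y_c + I_c/(y_c·A) = 1.0242 + 0.00522035/(1.0242 × 0.342573) = 1.0242 + 0.0148786 = 1.03908 m along the plane.
The resultant acts 0.198201 + 0.0148786 = 0.21308 m (along the plate) below the hinge at the top edge, so the moment about the hinge is M = F × 0.21308 = 4.73372 × 0.21308 = 1.00866 kN·m.
A normal force at the bottom, 0.467 m from the hinge, must supply this moment: P = 1.00866/0.467 = 2.15987 kN.

P ≈ 2.160 kN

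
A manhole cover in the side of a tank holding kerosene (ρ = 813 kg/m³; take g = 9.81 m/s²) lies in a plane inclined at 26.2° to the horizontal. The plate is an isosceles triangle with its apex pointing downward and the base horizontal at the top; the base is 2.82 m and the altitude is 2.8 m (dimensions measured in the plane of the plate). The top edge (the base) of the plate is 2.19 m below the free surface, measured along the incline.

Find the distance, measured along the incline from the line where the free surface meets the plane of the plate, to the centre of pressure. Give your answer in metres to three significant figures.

y_p = 3.26 m

γ = ρg = 813 × 9.81 / 1000 = 7.97553 kN/m³.
Let θ = 26.2° be the plate's angle to the horizontal; measure y along the incline from where the plane meets the free surface. Vertical depth h = y·sinθ with sinθ = 0.441506.
With the apex down, the centroid sits h/3 = 2.8/3 = 0.933333 m below the base (the top edge), so y_c = 2.19 + 0.933333 = 3.12333 m and h_c = 3.12333 × 0.441506 = 1.37897 m.
A = ½ × 2.82 × 2.8 = 3.948 m².
Resultant F = γ·h_c·A = 7.97553 × 1.37897 × 3.948 = 43.4202 kN.
I_c = b·h³/36 = 2.82 × 2.8³/36 = 1.71957 m⁴.
Centre of pressure: y_p = y_c + I_c/(y_c·A) = 3.12333 + 1.71957/(3.12333 × 3.948) = 3.12333 + 0.139452 = 3.26278 m along the plane.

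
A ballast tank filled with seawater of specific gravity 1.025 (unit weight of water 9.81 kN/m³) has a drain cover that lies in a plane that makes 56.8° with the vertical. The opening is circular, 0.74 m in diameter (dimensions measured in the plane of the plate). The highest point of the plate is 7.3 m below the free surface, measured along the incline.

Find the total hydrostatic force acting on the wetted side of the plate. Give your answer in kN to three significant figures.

F ≈ 18.2 kN

γ = 1.025 × 9.81 = 10.05525 kN/m³.
The plate makes 56.8° with the vertical, i.e. θ = 90° − 56.8° = 33.2° to the horizontal. Measuring y along the incline from the free-surface line, vertical depth h = y·sinθ with sinθ = 0.547563.
The centroid is at the centre, 0.37 m below the top of the plate, so y_c = 7.3 + 0.37 = 7.67 m and h_c = 7.67 × 0.547563 = 4.19981 m.
A = π(0.37)² = 0.430084 m².
Resultant F = γ·h_c·A = 10.05525 × 4.19981 × 0.430084 = 18.1625 kN.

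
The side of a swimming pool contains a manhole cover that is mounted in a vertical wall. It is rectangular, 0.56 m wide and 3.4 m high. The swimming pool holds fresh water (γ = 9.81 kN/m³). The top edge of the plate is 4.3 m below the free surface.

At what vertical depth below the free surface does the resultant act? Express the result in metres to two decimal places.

h_p = 6.16 m

γ = 9.81 kN/m³.
The centroid lies 3.4/2 = 1.7 m below the top edge, so the centroid depth is h_c = 4.3 + 1.7 = 6 m.
A = 0.56 × 3.4 = 1.904 m².
Resultant F = γ·h_c·A = 9.81 × 6 × 1.904 = 112.069 kN.
I_c = b·h³/12 = 0.56 × 3.4³/12 = 1.83419 m⁴.
Centre of pressure: y_p = y_c + I_c/(y_c·A) = 6 + 1.83419/(6 × 1.904) = 6 + 0.160556 = 6.16056 m along the plane.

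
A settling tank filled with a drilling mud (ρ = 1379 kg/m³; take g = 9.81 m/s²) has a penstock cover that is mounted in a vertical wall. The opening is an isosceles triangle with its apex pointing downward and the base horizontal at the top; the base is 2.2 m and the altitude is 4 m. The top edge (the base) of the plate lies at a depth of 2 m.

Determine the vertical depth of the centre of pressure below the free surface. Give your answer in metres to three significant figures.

γ = ρg = 1379 × 9.81 / 1000 = 13.52799 kN/m³.
With the apex down, the centroid sits h/3 = 4/3 = 1.33333 m below the base (the top edge), so the centroid depth is h_c = 2 + 1.33333 = 3.33333 m.
A = ½ × 2.2 × 4 = 4.4 m².
Resultant F = γ·h_c·A = 13.52799 × 3.33333 × 4.4 = 198.41 kN.
I_c = b·h³/36 = 2.2 × 4³/36 = 3.91111 m⁴.
Centre of pressure: y_p = y_c + I_c/(y_c·A) = 3.33333 + 3.91111/(3.33333 × 4.4) = 3.33333 + 0.266667 = 3.6 m along the plane.

h_p = 3.60 m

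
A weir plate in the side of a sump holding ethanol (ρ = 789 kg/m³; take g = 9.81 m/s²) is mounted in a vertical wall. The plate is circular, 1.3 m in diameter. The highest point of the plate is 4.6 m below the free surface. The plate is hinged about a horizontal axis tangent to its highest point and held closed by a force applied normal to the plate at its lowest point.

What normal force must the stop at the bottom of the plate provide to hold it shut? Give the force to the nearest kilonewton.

P ≈ 28 kN

γ = ρg = 789 × 9.81 / 1000 = 7.74009 kN/m³.
The centroid is at the centre, 0.65 m below the top of the plate, so the centroid depth is h_c = 4.6 + 0.65 = 5.25 m.
A = π(0.65)² = 1.32732 m².
Resultant F = γ·h_c·A = 7.74009 × 5.25 × 1.32732 = 53.9363 kN.
I_c = πr⁴/4 = π × 0.65⁴/4 = 0.140198 m⁴.
Centre of pressure: y_p = y_c + I_c/(y_c·A) = 5.25 + 0.140198/(5.25 × 1.32732) = 5.25 + 0.020119 = 5.27012 m along the plane.
The resultant acts 0.65 + 0.020119 = 0.670119 m (along the plate) below the hinge at the top edge, so the moment about the hinge is M = F × 0.670119 = 53.9363 × 0.670119 = 36.1437 kN·m.
A normal force at the bottom, 1.3 m from the hinge, must supply this moment: P = 36.1437/1.3 = 27.8028 kN.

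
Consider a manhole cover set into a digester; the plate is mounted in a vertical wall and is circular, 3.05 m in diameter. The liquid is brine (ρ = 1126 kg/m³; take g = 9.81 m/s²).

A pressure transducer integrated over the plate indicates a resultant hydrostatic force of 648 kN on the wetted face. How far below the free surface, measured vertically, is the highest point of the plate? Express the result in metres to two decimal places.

d_top ≈ 6.50 m

γ = ρg = 1126 × 9.81 / 1000 = 11.04606 kN/m³.
A = π(1.525)² = 7.30617 m².
From F = γ·h_c·A, the centroid depth is h_c = 648/(11.04606 × 7.30617) = 8.0293 m.
The centroid is at the centre, 1.525 m below the top of the plate, so the highest point sits at h_top = 8.0293 − 1.525 = 6.5043 m below the surface.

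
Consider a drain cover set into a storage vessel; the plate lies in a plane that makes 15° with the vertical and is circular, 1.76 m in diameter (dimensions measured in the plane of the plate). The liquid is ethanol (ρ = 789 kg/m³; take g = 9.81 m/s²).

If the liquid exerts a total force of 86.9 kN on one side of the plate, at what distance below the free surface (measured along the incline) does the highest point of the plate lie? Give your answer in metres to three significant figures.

γ = ρg = 789 × 9.81 / 1000 = 7.74009 kN/m³.
A = π(0.88)² = 2.43285 m².
From F = γ·h_c·A, the centroid depth is h_c = 86.9/(7.74009 × 2.43285) = 4.61486 m.
The plate makes 15° with the vertical, i.e. θ = 90° − 15° = 75° to the horizontal. Measuring y along the incline from the free-surface line, vertical depth h = y·sinθ with sinθ = 0.965926.
Along the incline, y_c = h_c/sinθ = 4.61486/0.965926 = 4.77765 m.
The centroid is at the centre, 0.88 m below the top of the plate, so the highest point sits at y_top = 4.77765 − 0.88 = 3.89765 m along the incline.

y_top ≈ 3.90 m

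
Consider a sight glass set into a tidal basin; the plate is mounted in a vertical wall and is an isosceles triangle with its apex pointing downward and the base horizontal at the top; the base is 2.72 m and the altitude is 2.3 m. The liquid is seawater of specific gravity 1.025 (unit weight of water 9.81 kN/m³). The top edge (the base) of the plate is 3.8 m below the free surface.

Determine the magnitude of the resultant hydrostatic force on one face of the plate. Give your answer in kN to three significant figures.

F ≈ 144 kN

γ = 1.025 × 9.81 = 10.05525 kN/m³.
With the apex down, the centroid sits h/3 = 2.3/3 = 0.766667 m below the base (the top edge), so the centroid depth is h_c = 3.8 + 0.766667 = 4.56667 m.
A = ½ × 2.72 × 2.3 = 3.128 m².
Resultant F = γ·h_c·A = 10.05525 × 4.56667 × 3.128 = 143.635 kN.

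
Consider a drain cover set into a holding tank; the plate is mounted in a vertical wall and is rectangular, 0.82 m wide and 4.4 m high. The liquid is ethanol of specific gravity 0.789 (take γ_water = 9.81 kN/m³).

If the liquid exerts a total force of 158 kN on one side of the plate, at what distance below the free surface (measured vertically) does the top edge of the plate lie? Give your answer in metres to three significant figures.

γ = 0.789 × 9.81 = 7.74009 kN/m³.
A = 0.82 × 4.4 = 3.608 m².
From F = γ·h_c·A, the centroid depth is h_c = 158/(7.74009 × 3.608) = 5.65776 m.
The centroid lies 4.4/2 = 2.2 m below the top edge, so the top edge sits at h_top = 5.65776 − 2.2 = 3.45776 m below the surface.

d_top ≈ 3.46 m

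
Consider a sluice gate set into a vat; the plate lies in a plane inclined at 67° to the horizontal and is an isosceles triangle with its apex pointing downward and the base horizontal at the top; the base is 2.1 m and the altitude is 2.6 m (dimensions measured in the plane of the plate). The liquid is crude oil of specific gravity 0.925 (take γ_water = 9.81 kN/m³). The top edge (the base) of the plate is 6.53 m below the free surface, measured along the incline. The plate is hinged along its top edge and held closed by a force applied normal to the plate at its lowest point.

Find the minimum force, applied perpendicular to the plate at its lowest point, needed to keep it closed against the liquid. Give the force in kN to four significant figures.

P ≈ 59.52 kN

γ = 0.925 × 9.81 = 9.07425 kN/m³.
Let θ = 67° be the plate's angle to the horizontal; measure y along the incline from where the plane meets the free surface. Vertical depth h = y·sinθ with sinθ = 0.920505.
With the apex down, the centroid sits h/3 = 2.6/3 = 0.866667 m below the base (the top edge), so y_c = 6.53 + 0.866667 = 7.39667 m and h_c = 7.39667 × 0.920505 = 6.80867 m.
A = ½ × 2.1 × 2.6 = 2.73 m².
Resultant F = γ·h_c·A = 9.07425 × 6.80867 × 2.73 = 168.669 kN.
I_c = b·h³/36 = 2.1 × 2.6³/36 = 1.02527 m⁴.
Centre of pressure: y_p = y_c + I_c/(y_c·A) = 7.39667 + 1.02527/(7.39667 × 2.73) = 7.39667 + 0.0507738 = 7.44744 m along the plane.
The resultant acts 0.866667 + 0.0507738 = 0.917441 m (along the plate) below the hinge at the top edge, so the moment about the hinge is M = F × 0.917441 = 168.669 × 0.917441 = 154.744 kN·m.
A normal force at the bottom, 2.6 m from the hinge, must supply this moment: P = 154.744/2.6 = 59.5169 kN.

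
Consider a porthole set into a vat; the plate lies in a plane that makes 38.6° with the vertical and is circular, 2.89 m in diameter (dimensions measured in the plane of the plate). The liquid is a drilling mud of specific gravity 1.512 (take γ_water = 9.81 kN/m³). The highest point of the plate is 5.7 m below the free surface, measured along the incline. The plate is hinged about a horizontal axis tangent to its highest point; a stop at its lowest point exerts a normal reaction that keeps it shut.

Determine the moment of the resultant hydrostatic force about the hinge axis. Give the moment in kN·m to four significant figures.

M ≈ 824.8 kN·m

γ = 1.512 × 9.81 = 14.83272 kN/m³.
The plate makes 38.6° with the vertical, i.e. θ = 90° − 38.6° = 51.4° to the horizontal. Measuring y along the incline from the free-surface line, vertical depth h = y·sinθ with sinθ = 0.781520.
The centroid is at the centre, 1.445 m below the top of the plate, so y_c = 5.7 + 1.445 = 7.145 m and h_c = 7.145 × 0.781520 = 5.58396 m.
A = π(1.445)² = 6.55972 m².
Resultant F = γ·h_c·A = 14.83272 × 5.58396 × 6.55972 = 543.311 kN.
I_c = πr⁴/4 = π × 1.445⁴/4 = 3.42422 m⁴.
Centre of pressure: y_p = y_c + I_c/(y_c·A) = 7.145 + 3.42422/(7.145 × 6.55972) = 7.145 + 0.0730591 = 7.21806 m along the plane.
The resultant acts 1.445 + 0.0730591 = 1.51806 m (along the plate) below the hinge at the top edge, so the moment about the hinge is M = F × 1.51806 = 543.311 × 1.51806 = 824.779 kN·m.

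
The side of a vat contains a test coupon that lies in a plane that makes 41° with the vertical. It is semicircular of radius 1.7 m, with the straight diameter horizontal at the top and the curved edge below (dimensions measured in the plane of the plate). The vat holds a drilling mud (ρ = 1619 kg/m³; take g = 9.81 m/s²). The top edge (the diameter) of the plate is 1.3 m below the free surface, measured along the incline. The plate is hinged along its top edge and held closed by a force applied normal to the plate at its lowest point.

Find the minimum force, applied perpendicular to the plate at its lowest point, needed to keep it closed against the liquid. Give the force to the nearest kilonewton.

P ≈ 53 kN

γ = ρg = 1619 × 9.81 / 1000 = 15.88239 kN/m³.
The plate makes 41° with the vertical, i.e. θ = 90° − 41° = 49° to the horizontal. Measuring y along the incline from the free-surface line, vertical depth h = y·sinθ with sinθ = 0.754710.
The centroid of a semicircle lies 4r/(3π) = 0.721502 m from the diameter, here below the top edge, so y_c = 1.3 + 0.721502 = 2.0215 m and h_c = 2.0215 × 0.754710 = 1.52565 m.
A = πr²/2 = π × 1.7²/2 = 4.5396 m².
Resultant F = γ·h_c·A = 15.88239 × 1.52565 × 4.5396 = 109.999 kN.
I_c = (π/8 − 8/(9π))·r⁴ = 0.109757 × 1.7⁴ = 0.916701 m⁴.
Centre of pressure: y_p = y_c + I_c/(y_c·A) = 2.0215 + 0.916701/(2.0215 × 4.5396) = 2.0215 + 0.0998933 = 2.12139 m along the plane.
The resultant acts 0.721502 + 0.0998933 = 0.821395 m (along the plate) below the hinge at the top edge, so the moment about the hinge is M = F × 0.821395 = 109.999 × 0.821395 = 90.3526 kN·m.
A normal force at the bottom, 1.7 m from the hinge, must supply this moment: P = 90.3526/1.7 = 53.1486 kN.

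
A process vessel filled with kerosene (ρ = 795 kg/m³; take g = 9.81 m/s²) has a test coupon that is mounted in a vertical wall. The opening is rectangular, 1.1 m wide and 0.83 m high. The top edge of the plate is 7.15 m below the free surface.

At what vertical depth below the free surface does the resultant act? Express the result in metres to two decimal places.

h_p = 7.57 m

γ = ρg = 795 × 9.81 / 1000 = 7.79895 kN/m³.
The centroid lies 0.83/2 = 0.415 m below the top edge, so the centroid depth is h_c = 7.15 + 0.415 = 7.565 m.
A = 1.1 × 0.83 = 0.913 m².
Resultant F = γ·h_c·A = 7.79895 × 7.565 × 0.913 = 53.8661 kN.
I_c = b·h³/12 = 1.1 × 0.83³/12 = 0.0524138 m⁴.
Centre of pressure: y_p = y_c + I_c/(y_c·A) = 7.565 + 0.0524138/(7.565 × 0.913) = 7.565 + 0.00758867 = 7.57259 m along the plane.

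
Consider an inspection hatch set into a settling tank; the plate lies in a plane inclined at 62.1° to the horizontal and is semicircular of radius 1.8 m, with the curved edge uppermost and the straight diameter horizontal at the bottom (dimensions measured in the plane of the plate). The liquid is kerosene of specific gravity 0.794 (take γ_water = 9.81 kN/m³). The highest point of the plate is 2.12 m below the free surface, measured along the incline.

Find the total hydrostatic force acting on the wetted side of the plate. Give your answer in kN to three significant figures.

γ = 0.794 × 9.81 = 7.78914 kN/m³.
Let θ = 62.1° be the plate's angle to the horizontal; measure y along the incline from where the plane meets the free surface. Vertical depth h = y·sinθ with sinθ = 0.883766.
The centroid lies 4r/(3π) = 0.763944 m above the diameter, so r − 4r/(3π) = 1.8 − 0.763944 = 1.03606 m below the topmost point, so y_c = 2.12 + 1.03606 = 3.15606 m and h_c = 3.15606 × 0.883766 = 2.78922 m.
A = πr²/2 = π × 1.8²/2 = 5.08938 m².
Resultant F = γ·h_c·A = 7.78914 × 2.78922 × 5.08938 = 110.57 kN.

F ≈ 111 kN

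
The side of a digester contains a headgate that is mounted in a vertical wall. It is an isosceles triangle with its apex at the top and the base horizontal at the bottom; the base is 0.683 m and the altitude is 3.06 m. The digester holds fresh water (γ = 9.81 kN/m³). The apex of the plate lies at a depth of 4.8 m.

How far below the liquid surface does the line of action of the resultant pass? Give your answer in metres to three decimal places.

h_p = 6.916 m

γ = 9.81 kN/m³.
With the apex up, the centroid sits 2h/3 = 2 × 3.06/3 = 2.04 m below the apex, so the centroid depth is h_c = 4.8 + 2.04 = 6.84 m.
A = ½ × 0.683 × 3.06 = 1.04499 m².
Resultant F = γ·h_c·A = 9.81 × 6.84 × 1.04499 = 70.1192 kN.
I_c = b·h³/36 = 0.683 × 3.06³/36 = 0.543604 m⁴.
Centre of pressure: y_p = y_c + I_c/(y_c·A) = 6.84 + 0.543604/(6.84 × 1.04499) = 6.84 + 0.0760527 = 6.91605 m along the plane.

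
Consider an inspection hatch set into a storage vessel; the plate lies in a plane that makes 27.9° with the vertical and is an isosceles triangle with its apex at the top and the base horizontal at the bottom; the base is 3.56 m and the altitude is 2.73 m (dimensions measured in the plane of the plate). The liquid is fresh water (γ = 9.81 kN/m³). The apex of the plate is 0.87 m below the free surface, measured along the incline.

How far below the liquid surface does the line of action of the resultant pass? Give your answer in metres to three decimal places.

γ = 9.81 kN/m³.
The plate makes 27.9° with the vertical, i.e. θ = 90° − 27.9° = 62.1° to the horizontal. Measuring y along the incline from the free-surface line, vertical depth h = y·sinθ with sinθ = 0.883766.
With the apex up, the centroid sits 2h/3 = 2 × 2.73/3 = 1.82 m below the apex, so y_c = 0.87 + 1.82 = 2.69 m and h_c = 2.69 × 0.883766 = 2.37733 m.
A = ½ × 3.56 × 2.73 = 4.8594 m².
Resultant F = γ·h_c·A = 9.81 × 2.37733 × 4.8594 = 113.329 kN.
I_c = b·h³/36 = 3.56 × 2.73³/36 = 2.01203 m⁴.
Centre of pressure: y_p = y_c + I_c/(y_c·A) = 2.69 + 2.01203/(2.69 × 4.8594) = 2.69 + 0.153922 = 2.84392 m along the plane.
Vertically, h_p = y_p·sinθ = 2.84392 × 0.883766 = 2.51336 m.

h_p = 2.513 m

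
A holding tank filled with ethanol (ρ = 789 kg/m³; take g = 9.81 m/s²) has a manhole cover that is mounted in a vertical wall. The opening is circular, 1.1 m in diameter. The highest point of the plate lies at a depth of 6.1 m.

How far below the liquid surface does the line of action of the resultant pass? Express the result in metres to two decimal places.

h_p = 6.66 m

γ = ρg = 789 × 9.81 / 1000 = 7.74009 kN/m³.
The centroid is at the centre, 0.55 m below the top of the plate, so the centroid depth is h_c = 6.1 + 0.55 = 6.65 m.
A = π(0.55)² = 0.950332 m².
Resultant F = γ·h_c·A = 7.74009 × 6.65 × 0.950332 = 48.9151 kN.
I_c = πr⁴/4 = π × 0.55⁴/4 = 0.0718688 m⁴.
Centre of pressure: y_p = y_c + I_c/(y_c·A) = 6.65 + 0.0718688/(6.65 × 0.950332) = 6.65 + 0.0113722 = 6.66137 m along the plane.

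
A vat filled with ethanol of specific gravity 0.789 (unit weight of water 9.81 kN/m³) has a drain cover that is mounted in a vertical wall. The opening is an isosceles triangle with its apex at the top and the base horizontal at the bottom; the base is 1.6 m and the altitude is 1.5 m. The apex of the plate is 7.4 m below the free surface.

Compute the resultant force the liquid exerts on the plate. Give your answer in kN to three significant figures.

F ≈ 78.0 kN

γ = 0.789 × 9.81 = 7.74009 kN/m³.
With the apex up, the centroid sits 2h/3 = 2 × 1.5/3 = 1 m below the apex, so the centroid depth is h_c = 7.4 + 1 = 8.4 m.
A = ½ × 1.6 × 1.5 = 1.2 m².
Resultant F = γ·h_c·A = 7.74009 × 8.4 × 1.2 = 78.0201 kN.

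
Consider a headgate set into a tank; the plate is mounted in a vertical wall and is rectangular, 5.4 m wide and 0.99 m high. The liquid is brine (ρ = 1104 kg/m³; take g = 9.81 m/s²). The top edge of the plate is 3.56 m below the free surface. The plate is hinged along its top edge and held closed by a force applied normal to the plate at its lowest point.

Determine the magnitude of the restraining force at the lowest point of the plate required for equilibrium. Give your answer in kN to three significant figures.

P ≈ 122 kN

γ = ρg = 1104 × 9.81 / 1000 = 10.83024 kN/m³.
The centroid lies 0.99/2 = 0.495 m below the top edge, so the centroid depth is h_c = 3.56 + 0.495 = 4.055 m.
A = 5.4 × 0.99 = 5.346 m².
Resultant F = γ·h_c·A = 10.83024 × 4.055 × 5.346 = 234.778 kN.
I_c = b·h³/12 = 5.4 × 0.99³/12 = 0.436635 m⁴.
Centre of pressure: y_p = y_c + I_c/(y_c·A) = 4.055 + 0.436635/(4.055 × 5.346) = 4.055 + 0.0201418 = 4.07514 m along the plane.
The resultant acts 0.495 + 0.0201418 = 0.515142 m (along the plate) below the hinge at the top edge, so the moment about the hinge is M = F × 0.515142 = 234.778 × 0.515142 = 120.944 kN·m.
A normal force at the bottom, 0.99 m from the hinge, must supply this moment: P = 120.944/0.99 = 122.166 kN.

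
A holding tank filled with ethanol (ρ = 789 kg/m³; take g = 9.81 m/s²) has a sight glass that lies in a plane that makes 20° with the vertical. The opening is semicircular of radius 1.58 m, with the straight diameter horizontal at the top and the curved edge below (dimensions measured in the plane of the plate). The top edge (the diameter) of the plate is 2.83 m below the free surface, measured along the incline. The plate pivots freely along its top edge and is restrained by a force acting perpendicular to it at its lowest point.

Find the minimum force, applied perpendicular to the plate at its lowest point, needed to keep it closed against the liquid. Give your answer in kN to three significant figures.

γ = ρg = 789 × 9.81 / 1000 = 7.74009 kN/m³.
The plate makes 20° with the vertical, i.e. θ = 90° − 20° = 70° to the horizontal. Measuring y along the incline from the free-surface line, vertical depth h = y·sinθ with sinθ = 0.939693.
The centroid of a semicircle lies 4r/(3π) = 0.670573 m from the diameter, here below the top edge, so y_c = 2.83 + 0.670573 = 3.50057 m and h_c = 3.50057 × 0.939693 = 3.28946 m.
A = πr²/2 = π × 1.58²/2 = 3.92134 m².
Resultant F = γ·h_c·A = 7.74009 × 3.28946 × 3.92134 = 99.8401 kN.
I_c = (π/8 − 8/(9π))·r⁴ = 0.109757 × 1.58⁴ = 0.684007 m⁴.
Centre of pressure: y_p = y_c + I_c/(y_c·A) = 3.50057 + 0.684007/(3.50057 × 3.92134) = 3.50057 + 0.0498296 = 3.5504 m along the plane.
The resultant acts 0.670573 + 0.0498296 = 0.720403 m (along the plate) below the hinge at the top edge, so the moment about the hinge is M = F × 0.720403 = 99.8401 × 0.720403 = 71.9251 kN·m.
A normal force at the bottom, 1.58 m from the hinge, must supply this moment: P = 71.9251/1.58 = 45.5222 kN.

P ≈ 45.5 kN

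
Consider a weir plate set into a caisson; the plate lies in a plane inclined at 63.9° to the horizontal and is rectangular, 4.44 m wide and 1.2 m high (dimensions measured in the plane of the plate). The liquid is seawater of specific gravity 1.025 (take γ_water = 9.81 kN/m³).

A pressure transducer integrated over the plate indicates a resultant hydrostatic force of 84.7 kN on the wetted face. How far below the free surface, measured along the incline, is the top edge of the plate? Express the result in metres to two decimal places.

y_top ≈ 1.16 m

γ = 1.025 × 9.81 = 10.05525 kN/m³.
A = 4.44 × 1.2 = 5.328 m².
From F = γ·h_c·A, the centroid depth is h_c = 84.7/(10.05525 × 5.328) = 1.58098 m.
Let θ = 63.9° be the plate's angle to the horizontal; measure y along the incline from where the plane meets the free surface. Vertical depth h = y·sinθ with sinθ = 0.898028.
Along the incline, y_c = h_c/sinθ = 1.58098/0.898028 = 1.7605 m.
The centroid lies 1.2/2 = 0.6 m below the top edge, so the top edge sits at y_top = 1.7605 − 0.6 = 1.1605 m along the incline.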